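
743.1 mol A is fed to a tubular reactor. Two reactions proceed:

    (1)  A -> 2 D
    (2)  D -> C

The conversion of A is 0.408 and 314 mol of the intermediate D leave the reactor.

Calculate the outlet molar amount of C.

292 mol

Conversion of A: A consumed = 1ξ₁ = 0.408 × 743.1 → ξ₁ = 303.2 mol.
D balance: n_D = 0 + 2ξ₁ − 1ξ₂ = 314 → ξ₂ = (2·303.2 − 314)/1 = 292.4 mol.
Outlet amounts (n = n₀ + Σ ν·ξ):
  A: 743.1 − 1(303.2) = 439.9
  D: 0 + 2(303.2) − 1(292.4) = 314
  C: 0 + 1(292.4) = 292.4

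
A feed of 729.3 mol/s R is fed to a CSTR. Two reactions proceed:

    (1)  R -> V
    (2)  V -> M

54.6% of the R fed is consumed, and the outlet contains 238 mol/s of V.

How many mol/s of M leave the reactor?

Conversion of R: R consumed = 1ξ₁ = 0.546 × 729.3 → ξ₁ = 398.2 mol/s.
V balance: n_V = 0 + 1ξ₁ − 1ξ₂ = 238 → ξ₂ = (1·398.2 − 238)/1 = 160.2 mol/s.
Outlet amounts (n = n₀ + Σ ν·ξ):
  R: 729.3 − 1(398.2) = 331.1
  V: 0 + 1(398.2) − 1(160.2) = 238
  M: 0 + 1(160.2) = 160.2

160 mol/s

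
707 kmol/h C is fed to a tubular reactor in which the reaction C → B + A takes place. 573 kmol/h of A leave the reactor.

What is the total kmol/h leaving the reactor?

1280 kmol/h

For A: n = n₀ + 1ξ → 573 = 0 + 1ξ, giving ξ = 573 kmol/h.
Outlet amounts (n = n₀ + ν ξ):
  C: 707 − 1(573) = 134
  B: 0 + 1(573) = 573
  A: 0 + 1(573) = 573
Total out = 134 + 573 + 573 = 1280 kmol/h.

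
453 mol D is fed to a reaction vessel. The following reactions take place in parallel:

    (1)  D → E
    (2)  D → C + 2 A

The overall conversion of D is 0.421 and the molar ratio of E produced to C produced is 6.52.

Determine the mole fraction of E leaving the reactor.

0.328

Conversion of D: D consumed = 0.421 × 453 = 190.7 mol = 1ξ₁ + 1ξ₂.
Selectivity: 1ξ₁ / (1ξ₂) = 6.52 → ξ₁ = 6.52 ξ₂.
Substitute: (1·6.52 + 1) ξ₂ = 190.7 → ξ₂ = 25.36 mol, ξ₁ = 165.4 mol.
Outlet amounts (n = n₀ + Σ ν·ξ):
  D: 453 − 1(165.4) − 1(25.36) = 262.3
  E: 0 + 1(165.4) = 165.4
  C: 0 + 1(25.36) = 25.36
  A: 0 + 2(25.36) = 50.72
Total out = 503.7 mol; y_E = 165.4 / 503.7 = 0.3283.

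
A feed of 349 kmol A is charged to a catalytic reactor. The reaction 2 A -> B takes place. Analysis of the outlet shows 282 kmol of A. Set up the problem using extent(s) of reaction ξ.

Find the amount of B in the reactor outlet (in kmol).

33.5 kmol

For A: n = n₀ − 2ξ → 282 = 349 − 2ξ, giving ξ = 33.5 kmol.
Outlet amounts (n = n₀ + ν ξ):
  A: 349 − 2(33.5) = 282
  B: 0 + 1(33.5) = 33.5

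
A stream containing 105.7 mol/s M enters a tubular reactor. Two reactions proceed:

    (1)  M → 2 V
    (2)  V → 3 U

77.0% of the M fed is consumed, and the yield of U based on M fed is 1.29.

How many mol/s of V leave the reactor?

117 mol/s

Conversion of M: M consumed = 1ξ₁ = 0.77 × 105.7 → ξ₁ = 81.39 mol/s.
Yield of U: 3ξ₂ / 105.7 = 1.29 → ξ₂ = 45.45 mol/s.
Outlet amounts (n = n₀ + Σ ν·ξ):
  M: 105.7 − 1(81.39) = 24.31
  V: 0 + 2(81.39) − 1(45.45) = 117.3
  U: 0 + 3(45.45) = 136.4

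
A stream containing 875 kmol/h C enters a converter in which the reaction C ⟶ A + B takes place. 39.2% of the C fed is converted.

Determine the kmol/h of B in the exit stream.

C reacted = 0.392 × 875 = 343 kmol/h; ν_C = −1, so ξ = 343/1 = 343 kmol/h.
Outlet amounts (n = n₀ + ν ξ):
  C: 875 − 1(343) = 532
  A: 0 + 1(343) = 343
  B: 0 + 1(343) = 343

343 kmol/h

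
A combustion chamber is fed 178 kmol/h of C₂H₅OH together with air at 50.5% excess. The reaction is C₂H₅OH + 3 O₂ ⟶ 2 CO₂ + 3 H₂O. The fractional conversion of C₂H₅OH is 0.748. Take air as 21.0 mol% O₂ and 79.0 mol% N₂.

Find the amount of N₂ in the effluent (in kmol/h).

3020 kmol/h

Stoichiometric O₂ = 3 × 178 = 534 kmol/h; O₂ fed = 534 × 1.505 = 803.7 kmol/h.
N₂ fed = 803.7 × 79/21 = 3023 kmol/h.
Fuel reacted = 0.748 × 178 → ξ = 133.1 kmol/h.
Outlet (n = n₀ + ν ξ):
  C₂H₅OH: 178 − 1(133.1) = 44.86
  O₂: 803.7 − 3(133.1) = 404.2
  N₂: 3023 (inert)
  CO₂: 0 + 2(133.1) = 266.3
  H₂O: 0 + 3(133.1) = 399.4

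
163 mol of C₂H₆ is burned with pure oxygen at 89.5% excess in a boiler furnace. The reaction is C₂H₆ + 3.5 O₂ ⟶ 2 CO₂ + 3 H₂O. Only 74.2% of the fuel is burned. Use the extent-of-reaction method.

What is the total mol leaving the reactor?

Stoichiometric O₂ = 3.5 × 163 = 570.5 mol; O₂ fed = 570.5 × 1.895 = 1081 mol.
Fuel reacted = 0.742 × 163 → ξ = 120.9 mol.
Outlet (n = n₀ + ν ξ):
  C₂H₆: 163 − 1(120.9) = 42.05
  O₂: 1081 − 3.5(120.9) = 657.8
  CO₂: 0 + 2(120.9) = 241.9
  H₂O: 0 + 3(120.9) = 362.8
Total out = 42.05 + 657.8 + 241.9 + 362.8 = 1305 mol.

1300 mol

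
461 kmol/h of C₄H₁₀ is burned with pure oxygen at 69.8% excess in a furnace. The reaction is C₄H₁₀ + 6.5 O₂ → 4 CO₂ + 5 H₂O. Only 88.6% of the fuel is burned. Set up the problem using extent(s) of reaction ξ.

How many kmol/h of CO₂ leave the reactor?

Stoichiometric O₂ = 6.5 × 461 = 2996 kmol/h; O₂ fed = 2996 × 1.698 = 5088 kmol/h.
Fuel reacted = 0.886 × 461 → ξ = 408.4 kmol/h.
Outlet (n = n₀ + ν ξ):
  C₄H₁₀: 461 − 1(408.4) = 52.55
  O₂: 5088 − 6.5(408.4) = 2433
  CO₂: 0 + 4(408.4) = 1634
  H₂O: 0 + 5(408.4) = 2042

1630 kmol/h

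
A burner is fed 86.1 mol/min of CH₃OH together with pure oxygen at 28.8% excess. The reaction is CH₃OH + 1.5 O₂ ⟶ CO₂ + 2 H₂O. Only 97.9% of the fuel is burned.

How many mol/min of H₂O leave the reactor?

Stoichiometric O₂ = 1.5 × 86.1 = 129.1 mol/min; O₂ fed = 129.1 × 1.288 = 166.3 mol/min.
Fuel reacted = 0.979 × 86.1 → ξ = 84.29 mol/min.
Outlet (n = n₀ + ν ξ):
  CH₃OH: 86.1 − 1(84.29) = 1.808
  O₂: 166.3 − 1.5(84.29) = 39.91
  CO₂: 0 + 1(84.29) = 84.29
  H₂O: 0 + 2(84.29) = 168.6

169 mol/min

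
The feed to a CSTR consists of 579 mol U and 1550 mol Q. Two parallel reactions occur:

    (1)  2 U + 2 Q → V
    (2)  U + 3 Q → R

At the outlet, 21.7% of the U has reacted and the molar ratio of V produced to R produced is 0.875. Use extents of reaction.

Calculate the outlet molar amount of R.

Conversion of U: U consumed = 0.217 × 579 = 125.6 mol = 2ξ₁ + 1ξ₂.
Selectivity: 1ξ₁ / (1ξ₂) = 0.875 → ξ₁ = 0.875 ξ₂.
Substitute: (2·0.875 + 1) ξ₂ = 125.6 → ξ₂ = 45.69 mol, ξ₁ = 39.98 mol.
Outlet amounts (n = n₀ + Σ ν·ξ):
  U: 579 − 2(39.98) − 1(45.69) = 453.4
  Q: 1550 − 2(39.98) − 3(45.69) = 1333
  V: 0 + 1(39.98) = 39.98
  R: 0 + 1(45.69) = 45.69

45.7 mol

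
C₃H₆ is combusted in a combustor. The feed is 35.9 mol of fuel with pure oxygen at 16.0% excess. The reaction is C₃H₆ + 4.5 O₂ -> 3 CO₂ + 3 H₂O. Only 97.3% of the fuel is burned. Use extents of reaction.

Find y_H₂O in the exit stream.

0.435

Stoichiometric O₂ = 4.5 × 35.9 = 161.5 mol; O₂ fed = 161.5 × 1.160 = 187.4 mol.
Fuel reacted = 0.973 × 35.9 → ξ = 34.93 mol.
Outlet (n = n₀ + ν ξ):
  C₃H₆: 35.9 − 1(34.93) = 0.9693
  O₂: 187.4 − 4.5(34.93) = 30.21
  CO₂: 0 + 3(34.93) = 104.8
  H₂O: 0 + 3(34.93) = 104.8
Total out = 240.8 mol; y_H₂O = 104.8 / 240.8 = 0.4352.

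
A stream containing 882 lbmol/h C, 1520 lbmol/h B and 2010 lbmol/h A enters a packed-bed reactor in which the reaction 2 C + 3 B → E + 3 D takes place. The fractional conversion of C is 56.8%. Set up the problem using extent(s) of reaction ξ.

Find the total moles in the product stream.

C reacted = 0.568 × 882 = 501 lbmol/h; ν_C = −2, so ξ = 501/2 = 250.5 lbmol/h.
Outlet amounts (n = n₀ + ν ξ):
  C: 882 − 2(250.5) = 381
  B: 1520 − 3(250.5) = 768.5
  E: 0 + 1(250.5) = 250.5
  D: 0 + 3(250.5) = 751.5
  A: 2010 (inert)
Total out = 381 + 768.5 + 250.5 + 751.5 + 2010 = 4162 lbmol/h.

4160 lbmol/h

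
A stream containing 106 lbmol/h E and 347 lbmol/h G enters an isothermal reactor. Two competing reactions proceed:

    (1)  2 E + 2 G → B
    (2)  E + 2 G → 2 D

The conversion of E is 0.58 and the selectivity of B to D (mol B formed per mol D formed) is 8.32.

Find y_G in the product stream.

0.784

Conversion of E: E consumed = 0.58 × 106 = 61.48 lbmol/h = 2ξ₁ + 1ξ₂.
Selectivity: 1ξ₁ / (2ξ₂) = 8.32 → ξ₁ = 16.64 ξ₂.
Substitute: (2·16.64 + 1) ξ₂ = 61.48 → ξ₂ = 1.793 lbmol/h, ξ₁ = 29.84 lbmol/h.
Outlet amounts (n = n₀ + Σ ν·ξ):
  E: 106 − 2(29.84) − 1(1.793) = 44.52
  G: 347 − 2(29.84) − 2(1.793) = 283.7
  B: 0 + 1(29.84) = 29.84
  D: 0 + 2(1.793) = 3.587
Total out = 361.7 lbmol/h; y_G = 283.7 / 361.7 = 0.7845.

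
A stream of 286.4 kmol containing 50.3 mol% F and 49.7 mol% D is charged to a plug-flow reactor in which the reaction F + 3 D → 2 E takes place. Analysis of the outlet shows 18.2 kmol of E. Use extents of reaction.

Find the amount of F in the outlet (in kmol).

135 kmol

For E: n = n₀ + 2ξ → 18.2 = 0 + 2ξ, giving ξ = 9.1 kmol.
Outlet amounts (n = n₀ + ν ξ):
  F: 144.1 − 1(9.1) = 135
  D: 142.3 − 3(9.1) = 115
  E: 0 + 2(9.1) = 18.2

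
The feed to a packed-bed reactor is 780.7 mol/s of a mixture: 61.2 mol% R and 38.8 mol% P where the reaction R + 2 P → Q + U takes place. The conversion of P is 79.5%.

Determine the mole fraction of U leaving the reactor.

P reacted = 0.795 × 302.9 = 240.8 mol/s; ν_P = −2, so ξ = 240.8/2 = 120.4 mol/s.
Outlet amounts (n = n₀ + ν ξ):
  R: 477.8 − 1(120.4) = 357.4
  P: 302.9 − 2(120.4) = 62.1
  Q: 0 + 1(120.4) = 120.4
  U: 0 + 1(120.4) = 120.4
Total out = 660.3 mol/s; y_U = 120.4 / 660.3 = 0.1824.

0.182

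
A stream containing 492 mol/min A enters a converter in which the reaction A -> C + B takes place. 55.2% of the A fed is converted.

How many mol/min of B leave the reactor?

272 mol/min

A reacted = 0.552 × 492 = 271.6 mol/min; ν_A = −1, so ξ = 271.6/1 = 271.6 mol/min.
Outlet amounts (n = n₀ + ν ξ):
  A: 492 − 1(271.6) = 220.4
  C: 0 + 1(271.6) = 271.6
  B: 0 + 1(271.6) = 271.6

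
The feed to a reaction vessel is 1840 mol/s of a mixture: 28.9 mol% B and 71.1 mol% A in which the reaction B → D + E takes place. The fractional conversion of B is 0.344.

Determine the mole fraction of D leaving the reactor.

B reacted = 0.344 × 531.8 = 182.9 mol/s; ν_B = −1, so ξ = 182.9/1 = 182.9 mol/s.
Outlet amounts (n = n₀ + ν ξ):
  B: 531.8 − 1(182.9) = 348.8
  D: 0 + 1(182.9) = 182.9
  E: 0 + 1(182.9) = 182.9
  A: 1308 (inert)
Total out = 2023 mol/s; y_D = 182.9 / 2023 = 0.09043.

0.0904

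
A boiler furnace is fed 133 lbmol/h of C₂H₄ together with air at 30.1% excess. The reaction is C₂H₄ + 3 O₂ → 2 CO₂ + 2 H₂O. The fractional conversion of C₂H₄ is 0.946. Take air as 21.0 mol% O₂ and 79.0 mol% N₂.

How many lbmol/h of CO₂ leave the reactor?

252 lbmol/h

Stoichiometric O₂ = 3 × 133 = 399 lbmol/h; O₂ fed = 399 × 1.301 = 519.1 lbmol/h.
N₂ fed = 519.1 × 79/21 = 1953 lbmol/h.
Fuel reacted = 0.946 × 133 → ξ = 125.8 lbmol/h.
Outlet (n = n₀ + ν ξ):
  C₂H₄: 133 − 1(125.8) = 7.182
  O₂: 519.1 − 3(125.8) = 141.6
  N₂: 1953 (inert)
  CO₂: 0 + 2(125.8) = 251.6
  H₂O: 0 + 2(125.8) = 251.6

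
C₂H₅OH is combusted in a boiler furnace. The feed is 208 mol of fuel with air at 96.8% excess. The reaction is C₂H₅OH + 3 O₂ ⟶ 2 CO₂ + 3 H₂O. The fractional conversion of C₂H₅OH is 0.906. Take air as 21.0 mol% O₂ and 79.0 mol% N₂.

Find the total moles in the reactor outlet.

6240 mol

Stoichiometric O₂ = 3 × 208 = 624 mol; O₂ fed = 624 × 1.968 = 1228 mol.
N₂ fed = 1228 × 79/21 = 4620 mol.
Fuel reacted = 0.906 × 208 → ξ = 188.4 mol.
Outlet (n = n₀ + ν ξ):
  C₂H₅OH: 208 − 1(188.4) = 19.55
  O₂: 1228 − 3(188.4) = 662.7
  N₂: 4620 (inert)
  CO₂: 0 + 2(188.4) = 376.9
  H₂O: 0 + 3(188.4) = 565.3
Total out = 19.55 + 662.7 + 4620 + 376.9 + 565.3 = 6244 mol.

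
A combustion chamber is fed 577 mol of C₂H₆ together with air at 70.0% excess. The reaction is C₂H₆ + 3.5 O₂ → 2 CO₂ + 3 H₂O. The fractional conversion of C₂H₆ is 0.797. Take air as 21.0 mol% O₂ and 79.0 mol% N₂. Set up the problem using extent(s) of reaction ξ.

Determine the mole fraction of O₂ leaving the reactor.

0.106

Stoichiometric O₂ = 3.5 × 577 = 2020 mol; O₂ fed = 2020 × 1.700 = 3433 mol.
N₂ fed = 3433 × 79/21 = 12920 mol.
Fuel reacted = 0.797 × 577 → ξ = 459.9 mol.
Outlet (n = n₀ + ν ξ):
  C₂H₆: 577 − 1(459.9) = 117.1
  O₂: 3433 − 3.5(459.9) = 1824
  N₂: 12920 (inert)
  CO₂: 0 + 2(459.9) = 919.7
  H₂O: 0 + 3(459.9) = 1380
Total out = 17160 mol; y_O₂ = 1824 / 17160 = 0.1063.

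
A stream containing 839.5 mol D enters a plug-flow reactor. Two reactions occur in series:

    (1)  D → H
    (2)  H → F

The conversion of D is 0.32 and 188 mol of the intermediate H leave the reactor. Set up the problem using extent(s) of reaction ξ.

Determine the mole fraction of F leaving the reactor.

Conversion of D: D consumed = 1ξ₁ = 0.32 × 839.5 → ξ₁ = 268.6 mol.
H balance: n_H = 0 + 1ξ₁ − 1ξ₂ = 188 → ξ₂ = (1·268.6 − 188)/1 = 80.64 mol.
Outlet amounts (n = n₀ + Σ ν·ξ):
  D: 839.5 − 1(268.6) = 570.9
  H: 0 + 1(268.6) − 1(80.64) = 188
  F: 0 + 1(80.64) = 80.64
Total out = 839.5 mol; y_F = 80.64 / 839.5 = 0.09606.

0.0961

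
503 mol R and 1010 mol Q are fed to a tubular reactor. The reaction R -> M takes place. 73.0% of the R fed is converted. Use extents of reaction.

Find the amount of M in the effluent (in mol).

R reacted = 0.73 × 503 = 367.2 mol; ν_R = −1, so ξ = 367.2/1 = 367.2 mol.
Outlet amounts (n = n₀ + ν ξ):
  R: 503 − 1(367.2) = 135.8
  M: 0 + 1(367.2) = 367.2
  Q: 1010 (inert)

367 mol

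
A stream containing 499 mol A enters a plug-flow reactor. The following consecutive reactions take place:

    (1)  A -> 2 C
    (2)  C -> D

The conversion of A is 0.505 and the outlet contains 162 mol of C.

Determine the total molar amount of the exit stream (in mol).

Conversion of A: A consumed = 1ξ₁ = 0.505 × 499 → ξ₁ = 252 mol.
C balance: n_C = 0 + 2ξ₁ − 1ξ₂ = 162 → ξ₂ = (2·252 − 162)/1 = 342 mol.
Outlet amounts (n = n₀ + Σ ν·ξ):
  A: 499 − 1(252) = 247
  C: 0 + 2(252) − 1(342) = 162
  D: 0 + 1(342) = 342
Total out = 247 + 162 + 342 = 751 mol.

751 mol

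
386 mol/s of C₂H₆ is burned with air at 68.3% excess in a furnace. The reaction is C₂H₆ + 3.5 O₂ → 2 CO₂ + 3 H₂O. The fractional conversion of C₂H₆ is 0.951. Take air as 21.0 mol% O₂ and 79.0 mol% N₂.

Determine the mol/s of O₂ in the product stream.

Stoichiometric O₂ = 3.5 × 386 = 1351 mol/s; O₂ fed = 1351 × 1.683 = 2274 mol/s.
N₂ fed = 2274 × 79/21 = 8554 mol/s.
Fuel reacted = 0.951 × 386 → ξ = 367.1 mol/s.
Outlet (n = n₀ + ν ξ):
  C₂H₆: 386 − 1(367.1) = 18.91
  O₂: 2274 − 3.5(367.1) = 988.9
  N₂: 8554 (inert)
  CO₂: 0 + 2(367.1) = 734.2
  H₂O: 0 + 3(367.1) = 1101

989 mol/s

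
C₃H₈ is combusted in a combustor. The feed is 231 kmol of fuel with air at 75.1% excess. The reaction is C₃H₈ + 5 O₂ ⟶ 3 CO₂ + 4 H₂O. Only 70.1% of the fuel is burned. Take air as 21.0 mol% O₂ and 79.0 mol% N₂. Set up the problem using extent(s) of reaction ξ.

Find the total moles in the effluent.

10000 kmol

Stoichiometric O₂ = 5 × 231 = 1155 kmol; O₂ fed = 1155 × 1.751 = 2022 kmol.
N₂ fed = 2022 × 79/21 = 7608 kmol.
Fuel reacted = 0.701 × 231 → ξ = 161.9 kmol.
Outlet (n = n₀ + ν ξ):
  C₃H₈: 231 − 1(161.9) = 69.07
  O₂: 2022 − 5(161.9) = 1213
  N₂: 7608 (inert)
  CO₂: 0 + 3(161.9) = 485.8
  H₂O: 0 + 4(161.9) = 647.7
Total out = 69.07 + 1213 + 7608 + 485.8 + 647.7 = 10020 kmol.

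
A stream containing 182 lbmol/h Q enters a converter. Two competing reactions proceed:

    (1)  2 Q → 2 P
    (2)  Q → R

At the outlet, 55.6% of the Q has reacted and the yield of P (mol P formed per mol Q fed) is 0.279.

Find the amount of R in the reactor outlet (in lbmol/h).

50.4 lbmol/h

Yield of P: 2ξ₁ / 182 = 0.279 → ξ₁ = 25.39 lbmol/h.
Conversion of Q: 2ξ₁ + 1ξ₂ = 0.556 × 182 = 101.2 → ξ₂ = 50.41 lbmol/h.
Outlet amounts (n = n₀ + Σ ν·ξ):
  Q: 182 − 2(25.39) − 1(50.41) = 80.81
  P: 0 + 2(25.39) = 50.78
  R: 0 + 1(50.41) = 50.41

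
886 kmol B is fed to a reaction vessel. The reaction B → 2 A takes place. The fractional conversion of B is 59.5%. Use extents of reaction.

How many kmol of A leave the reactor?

1050 kmol

B reacted = 0.595 × 886 = 527.2 kmol; ν_B = −1, so ξ = 527.2/1 = 527.2 kmol.
Outlet amounts (n = n₀ + ν ξ):
  B: 886 − 1(527.2) = 358.8
  A: 0 + 2(527.2) = 1054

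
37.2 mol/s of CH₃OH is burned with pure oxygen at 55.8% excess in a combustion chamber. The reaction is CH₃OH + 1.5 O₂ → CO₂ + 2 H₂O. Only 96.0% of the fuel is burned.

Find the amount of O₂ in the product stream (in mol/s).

33.4 mol/s

Stoichiometric O₂ = 1.5 × 37.2 = 55.8 mol/s; O₂ fed = 55.8 × 1.558 = 86.94 mol/s.
Fuel reacted = 0.96 × 37.2 → ξ = 35.71 mol/s.
Outlet (n = n₀ + ν ξ):
  CH₃OH: 37.2 − 1(35.71) = 1.488
  O₂: 86.94 − 1.5(35.71) = 33.37
  CO₂: 0 + 1(35.71) = 35.71
  H₂O: 0 + 2(35.71) = 71.42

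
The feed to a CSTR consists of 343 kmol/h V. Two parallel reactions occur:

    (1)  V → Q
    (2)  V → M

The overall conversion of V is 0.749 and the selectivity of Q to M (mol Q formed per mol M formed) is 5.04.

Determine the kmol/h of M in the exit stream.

Conversion of V: V consumed = 0.749 × 343 = 256.9 kmol/h = 1ξ₁ + 1ξ₂.
Selectivity: 1ξ₁ / (1ξ₂) = 5.04 → ξ₁ = 5.04 ξ₂.
Substitute: (1·5.04 + 1) ξ₂ = 256.9 → ξ₂ = 42.53 kmol/h, ξ₁ = 214.4 kmol/h.
Outlet amounts (n = n₀ + Σ ν·ξ):
  V: 343 − 1(214.4) − 1(42.53) = 86.09
  Q: 0 + 1(214.4) = 214.4
  M: 0 + 1(42.53) = 42.53

42.5 kmol/h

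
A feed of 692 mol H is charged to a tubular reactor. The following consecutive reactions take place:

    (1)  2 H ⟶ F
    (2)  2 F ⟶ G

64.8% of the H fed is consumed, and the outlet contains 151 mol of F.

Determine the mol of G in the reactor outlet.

Conversion of H: H consumed = 2ξ₁ = 0.648 × 692 → ξ₁ = 224.2 mol.
F balance: n_F = 0 + 1ξ₁ − 2ξ₂ = 151 → ξ₂ = (1·224.2 − 151)/2 = 36.6 mol.
Outlet amounts (n = n₀ + Σ ν·ξ):
  H: 692 − 2(224.2) = 243.6
  F: 0 + 1(224.2) − 2(36.6) = 151
  G: 0 + 1(36.6) = 36.6

36.6 mol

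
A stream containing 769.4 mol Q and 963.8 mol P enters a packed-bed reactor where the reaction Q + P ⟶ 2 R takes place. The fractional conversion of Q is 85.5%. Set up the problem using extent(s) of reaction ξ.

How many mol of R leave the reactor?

1320 mol

Q reacted = 0.855 × 769.4 = 657.8 mol; ν_Q = −1, so ξ = 657.8/1 = 657.8 mol.
Outlet amounts (n = n₀ + ν ξ):
  Q: 769.4 − 1(657.8) = 111.6
  P: 963.8 − 1(657.8) = 306
  R: 0 + 2(657.8) = 1316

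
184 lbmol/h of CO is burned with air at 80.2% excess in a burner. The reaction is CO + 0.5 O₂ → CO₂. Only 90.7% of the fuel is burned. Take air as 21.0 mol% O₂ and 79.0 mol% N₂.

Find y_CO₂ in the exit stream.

Stoichiometric O₂ = 0.5 × 184 = 92 lbmol/h; O₂ fed = 92 × 1.802 = 165.8 lbmol/h.
N₂ fed = 165.8 × 79/21 = 623.7 lbmol/h.
Fuel reacted = 0.907 × 184 → ξ = 166.9 lbmol/h.
Outlet (n = n₀ + ν ξ):
  CO: 184 − 1(166.9) = 17.11
  O₂: 165.8 − 0.5(166.9) = 82.34
  N₂: 623.7 (inert)
  CO₂: 0 + 1(166.9) = 166.9
Total out = 890 lbmol/h; y_CO₂ = 166.9 / 890 = 0.1875.

0.188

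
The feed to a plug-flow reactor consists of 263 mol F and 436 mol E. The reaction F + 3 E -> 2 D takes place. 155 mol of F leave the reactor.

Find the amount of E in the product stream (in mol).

For F: n = n₀ − 1ξ → 155 = 263 − 1ξ, giving ξ = 108 mol.
Outlet amounts (n = n₀ + ν ξ):
  F: 263 − 1(108) = 155
  E: 436 − 3(108) = 112
  D: 0 + 2(108) = 216

112 mol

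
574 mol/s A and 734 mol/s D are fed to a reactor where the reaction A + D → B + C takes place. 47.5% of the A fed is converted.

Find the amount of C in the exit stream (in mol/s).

A reacted = 0.475 × 574 = 272.6 mol/s; ν_A = −1, so ξ = 272.6/1 = 272.6 mol/s.
Outlet amounts (n = n₀ + ν ξ):
  A: 574 − 1(272.6) = 301.4
  D: 734 − 1(272.6) = 461.4
  B: 0 + 1(272.6) = 272.6
  C: 0 + 1(272.6) = 272.6

273 mol/s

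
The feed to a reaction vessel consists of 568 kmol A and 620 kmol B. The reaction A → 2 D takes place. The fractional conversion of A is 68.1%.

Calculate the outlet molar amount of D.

774 kmol

A reacted = 0.681 × 568 = 386.8 kmol; ν_A = −1, so ξ = 386.8/1 = 386.8 kmol.
Outlet amounts (n = n₀ + ν ξ):
  A: 568 − 1(386.8) = 181.2
  D: 0 + 2(386.8) = 773.6
  B: 620 (inert)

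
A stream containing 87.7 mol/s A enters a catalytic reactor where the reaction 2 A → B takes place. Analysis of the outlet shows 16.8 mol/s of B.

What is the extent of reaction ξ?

ξ = 16.8 mol/s

For B: n = n₀ + 1ξ → 16.8 = 0 + 1ξ, giving ξ = 16.8 mol/s.
Outlet amounts (n = n₀ + ν ξ):
  A: 87.7 − 2(16.8) = 54.1
  B: 0 + 1(16.8) = 16.8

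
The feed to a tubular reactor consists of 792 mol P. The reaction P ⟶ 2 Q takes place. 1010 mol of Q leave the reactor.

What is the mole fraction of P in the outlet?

For Q: n = n₀ + 2ξ → 1010 = 0 + 2ξ, giving ξ = 505 mol.
Outlet amounts (n = n₀ + ν ξ):
  P: 792 − 1(505) = 287
  Q: 0 + 2(505) = 1010
Total out = 1297 mol; y_P = 287 / 1297 = 0.2213.

0.221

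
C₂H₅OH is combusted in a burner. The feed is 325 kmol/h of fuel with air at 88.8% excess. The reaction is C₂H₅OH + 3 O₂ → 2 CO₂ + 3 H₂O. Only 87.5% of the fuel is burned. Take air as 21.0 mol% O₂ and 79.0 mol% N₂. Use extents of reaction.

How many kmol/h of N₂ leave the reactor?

Stoichiometric O₂ = 3 × 325 = 975 kmol/h; O₂ fed = 975 × 1.888 = 1841 kmol/h.
N₂ fed = 1841 × 79/21 = 6925 kmol/h.
Fuel reacted = 0.875 × 325 → ξ = 284.4 kmol/h.
Outlet (n = n₀ + ν ξ):
  C₂H₅OH: 325 − 1(284.4) = 40.62
  O₂: 1841 − 3(284.4) = 987.7
  N₂: 6925 (inert)
  CO₂: 0 + 2(284.4) = 568.8
  H₂O: 0 + 3(284.4) = 853.1

6920 kmol/h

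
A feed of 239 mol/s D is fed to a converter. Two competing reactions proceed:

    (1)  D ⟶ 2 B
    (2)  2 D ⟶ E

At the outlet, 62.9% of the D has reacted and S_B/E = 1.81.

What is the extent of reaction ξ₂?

ξ₂ = 51.7 mol/s

Conversion of D: D consumed = 0.629 × 239 = 150.3 mol/s = 1ξ₁ + 2ξ₂.
Selectivity: 2ξ₁ / (1ξ₂) = 1.81 → ξ₁ = 0.905 ξ₂.
Substitute: (1·0.905 + 2) ξ₂ = 150.3 → ξ₂ = 51.75 mol/s, ξ₁ = 46.83 mol/s.
Outlet amounts (n = n₀ + Σ ν·ξ):
  D: 239 − 1(46.83) − 2(51.75) = 88.67
  B: 0 + 2(46.83) = 93.67
  E: 0 + 1(51.75) = 51.75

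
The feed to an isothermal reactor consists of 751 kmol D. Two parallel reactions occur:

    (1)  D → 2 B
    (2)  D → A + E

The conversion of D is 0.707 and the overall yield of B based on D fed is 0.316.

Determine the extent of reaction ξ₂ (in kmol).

ξ₂ = 412 kmol

Yield of B: 2ξ₁ / 751 = 0.316 → ξ₁ = 118.7 kmol.
Conversion of D: 1ξ₁ + 1ξ₂ = 0.707 × 751 = 531 → ξ₂ = 412.3 kmol.
Outlet amounts (n = n₀ + Σ ν·ξ):
  D: 751 − 1(118.7) − 1(412.3) = 220
  B: 0 + 2(118.7) = 237.3
  A: 0 + 1(412.3) = 412.3
  E: 0 + 1(412.3) = 412.3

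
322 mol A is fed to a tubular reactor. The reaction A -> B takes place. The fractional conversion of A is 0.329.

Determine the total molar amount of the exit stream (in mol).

A reacted = 0.329 × 322 = 105.9 mol; ν_A = −1, so ξ = 105.9/1 = 105.9 mol.
Outlet amounts (n = n₀ + ν ξ):
  A: 322 − 1(105.9) = 216.1
  B: 0 + 1(105.9) = 105.9
Total out = 216.1 + 105.9 = 322 mol.

322 mol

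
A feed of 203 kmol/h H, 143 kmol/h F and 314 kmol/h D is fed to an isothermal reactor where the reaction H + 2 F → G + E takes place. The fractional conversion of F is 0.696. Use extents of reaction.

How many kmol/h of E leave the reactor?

49.8 kmol/h

F reacted = 0.696 × 143 = 99.53 kmol/h; ν_F = −2, so ξ = 99.53/2 = 49.76 kmol/h.
Outlet amounts (n = n₀ + ν ξ):
  H: 203 − 1(49.76) = 153.2
  F: 143 − 2(49.76) = 43.47
  G: 0 + 1(49.76) = 49.76
  E: 0 + 1(49.76) = 49.76
  D: 314 (inert)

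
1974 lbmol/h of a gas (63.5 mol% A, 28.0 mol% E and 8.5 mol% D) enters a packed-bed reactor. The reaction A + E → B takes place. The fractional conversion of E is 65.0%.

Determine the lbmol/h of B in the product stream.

E reacted = 0.65 × 552.7 = 359.3 lbmol/h; ν_E = −1, so ξ = 359.3/1 = 359.3 lbmol/h.
Outlet amounts (n = n₀ + ν ξ):
  A: 1253 − 1(359.3) = 894.2
  E: 552.7 − 1(359.3) = 193.5
  B: 0 + 1(359.3) = 359.3
  D: 167.8 (inert)

359 lbmol/h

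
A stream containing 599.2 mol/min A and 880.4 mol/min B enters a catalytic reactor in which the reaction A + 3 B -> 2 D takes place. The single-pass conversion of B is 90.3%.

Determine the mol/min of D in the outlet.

530 mol/min

B reacted = 0.903 × 880.4 = 795 mol/min; ν_B = −3, so ξ = 795/3 = 265 mol/min.
Outlet amounts (n = n₀ + ν ξ):
  A: 599.2 − 1(265) = 334.2
  B: 880.4 − 3(265) = 85.4
  D: 0 + 2(265) = 530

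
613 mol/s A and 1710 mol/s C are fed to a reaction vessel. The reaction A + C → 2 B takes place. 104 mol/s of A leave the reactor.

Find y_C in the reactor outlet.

For A: n = n₀ − 1ξ → 104 = 613 − 1ξ, giving ξ = 509 mol/s.
Outlet amounts (n = n₀ + ν ξ):
  A: 613 − 1(509) = 104
  C: 1710 − 1(509) = 1201
  B: 0 + 2(509) = 1018
Total out = 2323 mol/s; y_C = 1201 / 2323 = 0.517.

0.517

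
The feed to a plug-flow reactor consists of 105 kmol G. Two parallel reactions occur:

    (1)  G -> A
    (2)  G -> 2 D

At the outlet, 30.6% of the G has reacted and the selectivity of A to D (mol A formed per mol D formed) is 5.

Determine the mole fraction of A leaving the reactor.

0.271

Conversion of G: G consumed = 0.306 × 105 = 32.13 kmol = 1ξ₁ + 1ξ₂.
Selectivity: 1ξ₁ / (2ξ₂) = 5 → ξ₁ = 10 ξ₂.
Substitute: (1·10 + 1) ξ₂ = 32.13 → ξ₂ = 2.921 kmol, ξ₁ = 29.21 kmol.
Outlet amounts (n = n₀ + Σ ν·ξ):
  G: 105 − 1(29.21) − 1(2.921) = 72.87
  A: 0 + 1(29.21) = 29.21
  D: 0 + 2(2.921) = 5.842
Total out = 107.9 kmol; y_A = 29.21 / 107.9 = 0.2707.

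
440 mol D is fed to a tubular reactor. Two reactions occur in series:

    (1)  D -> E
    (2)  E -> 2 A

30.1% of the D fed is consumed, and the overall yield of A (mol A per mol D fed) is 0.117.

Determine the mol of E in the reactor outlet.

107 mol

Conversion of D: D consumed = 1ξ₁ = 0.301 × 440 → ξ₁ = 132.4 mol.
Yield of A: 2ξ₂ / 440 = 0.117 → ξ₂ = 25.74 mol.
Outlet amounts (n = n₀ + Σ ν·ξ):
  D: 440 − 1(132.4) = 307.6
  E: 0 + 1(132.4) − 1(25.74) = 106.7
  A: 0 + 2(25.74) = 51.48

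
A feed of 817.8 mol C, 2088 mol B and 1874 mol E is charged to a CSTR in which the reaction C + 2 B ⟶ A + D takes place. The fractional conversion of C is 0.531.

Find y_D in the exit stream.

0.0999

C reacted = 0.531 × 817.8 = 434.3 mol; ν_C = −1, so ξ = 434.3/1 = 434.3 mol.
Outlet amounts (n = n₀ + ν ξ):
  C: 817.8 − 1(434.3) = 383.5
  B: 2088 − 2(434.3) = 1219
  A: 0 + 1(434.3) = 434.3
  D: 0 + 1(434.3) = 434.3
  E: 1874 (inert)
Total out = 4346 mol; y_D = 434.3 / 4346 = 0.09993.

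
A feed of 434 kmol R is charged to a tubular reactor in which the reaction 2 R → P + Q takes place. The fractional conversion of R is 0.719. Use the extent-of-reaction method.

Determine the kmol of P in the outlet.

R reacted = 0.719 × 434 = 312 kmol; ν_R = −2, so ξ = 312/2 = 156 kmol.
Outlet amounts (n = n₀ + ν ξ):
  R: 434 − 2(156) = 122
  P: 0 + 1(156) = 156
  Q: 0 + 1(156) = 156

156 kmol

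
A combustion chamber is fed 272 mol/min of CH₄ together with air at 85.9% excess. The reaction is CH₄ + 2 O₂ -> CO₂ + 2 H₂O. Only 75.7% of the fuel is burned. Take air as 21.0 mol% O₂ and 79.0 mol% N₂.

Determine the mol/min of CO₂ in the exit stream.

206 mol/min

Stoichiometric O₂ = 2 × 272 = 544 mol/min; O₂ fed = 544 × 1.859 = 1011 mol/min.
N₂ fed = 1011 × 79/21 = 3804 mol/min.
Fuel reacted = 0.757 × 272 → ξ = 205.9 mol/min.
Outlet (n = n₀ + ν ξ):
  CH₄: 272 − 1(205.9) = 66.1
  O₂: 1011 − 2(205.9) = 599.5
  N₂: 3804 (inert)
  CO₂: 0 + 1(205.9) = 205.9
  H₂O: 0 + 2(205.9) = 411.8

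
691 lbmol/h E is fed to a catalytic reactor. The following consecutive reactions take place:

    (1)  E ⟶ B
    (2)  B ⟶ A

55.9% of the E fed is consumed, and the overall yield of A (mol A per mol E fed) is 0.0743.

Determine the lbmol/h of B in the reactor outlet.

335 lbmol/h

Conversion of E: E consumed = 1ξ₁ = 0.559 × 691 → ξ₁ = 386.3 lbmol/h.
Yield of A: 1ξ₂ / 691 = 0.0743 → ξ₂ = 51.34 lbmol/h.
Outlet amounts (n = n₀ + Σ ν·ξ):
  E: 691 − 1(386.3) = 304.7
  B: 0 + 1(386.3) − 1(51.34) = 334.9
  A: 0 + 1(51.34) = 51.34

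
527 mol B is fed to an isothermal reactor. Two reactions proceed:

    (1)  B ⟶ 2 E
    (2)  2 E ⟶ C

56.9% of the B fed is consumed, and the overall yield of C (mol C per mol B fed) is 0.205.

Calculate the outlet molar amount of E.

Conversion of B: B consumed = 1ξ₁ = 0.569 × 527 → ξ₁ = 299.9 mol.
Yield of C: 1ξ₂ / 527 = 0.205 → ξ₂ = 108 mol.
Outlet amounts (n = n₀ + Σ ν·ξ):
  B: 527 − 1(299.9) = 227.1
  E: 0 + 2(299.9) − 2(108) = 383.7
  C: 0 + 1(108) = 108

384 mol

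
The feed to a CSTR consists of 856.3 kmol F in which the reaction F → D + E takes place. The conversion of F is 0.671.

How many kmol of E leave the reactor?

F reacted = 0.671 × 856.3 = 574.6 kmol; ν_F = −1, so ξ = 574.6/1 = 574.6 kmol.
Outlet amounts (n = n₀ + ν ξ):
  F: 856.3 − 1(574.6) = 281.7
  D: 0 + 1(574.6) = 574.6
  E: 0 + 1(574.6) = 574.6

575 kmol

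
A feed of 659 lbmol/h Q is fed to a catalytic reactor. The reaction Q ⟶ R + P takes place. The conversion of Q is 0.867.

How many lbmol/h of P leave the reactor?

Q reacted = 0.867 × 659 = 571.4 lbmol/h; ν_Q = −1, so ξ = 571.4/1 = 571.4 lbmol/h.
Outlet amounts (n = n₀ + ν ξ):
  Q: 659 − 1(571.4) = 87.65
  R: 0 + 1(571.4) = 571.4
  P: 0 + 1(571.4) = 571.4

571 lbmol/h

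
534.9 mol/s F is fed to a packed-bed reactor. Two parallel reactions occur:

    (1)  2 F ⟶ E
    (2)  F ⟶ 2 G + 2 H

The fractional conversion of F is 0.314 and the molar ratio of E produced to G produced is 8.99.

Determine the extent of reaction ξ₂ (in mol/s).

Conversion of F: F consumed = 0.314 × 534.9 = 168 mol/s = 2ξ₁ + 1ξ₂.
Selectivity: 1ξ₁ / (2ξ₂) = 8.99 → ξ₁ = 17.98 ξ₂.
Substitute: (2·17.98 + 1) ξ₂ = 168 → ξ₂ = 4.544 mol/s, ξ₁ = 81.71 mol/s.
Outlet amounts (n = n₀ + Σ ν·ξ):
  F: 534.9 − 2(81.71) − 1(4.544) = 366.9
  E: 0 + 1(81.71) = 81.71
  G: 0 + 2(4.544) = 9.089
  H: 0 + 2(4.544) = 9.089

ξ₂ = 4.54 mol/s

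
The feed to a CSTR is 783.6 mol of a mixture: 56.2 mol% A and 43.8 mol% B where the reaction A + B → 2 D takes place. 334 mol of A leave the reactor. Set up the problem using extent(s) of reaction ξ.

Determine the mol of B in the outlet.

For A: n = n₀ − 1ξ → 334 = 440.4 − 1ξ, giving ξ = 106.4 mol.
Outlet amounts (n = n₀ + ν ξ):
  A: 440.4 − 1(106.4) = 334
  B: 343.2 − 1(106.4) = 236.8
  D: 0 + 2(106.4) = 212.8

237 mol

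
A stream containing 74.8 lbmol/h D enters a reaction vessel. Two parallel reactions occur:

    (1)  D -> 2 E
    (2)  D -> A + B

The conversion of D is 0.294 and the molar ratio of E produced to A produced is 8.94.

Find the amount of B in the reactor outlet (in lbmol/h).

Conversion of D: D consumed = 0.294 × 74.8 = 21.99 lbmol/h = 1ξ₁ + 1ξ₂.
Selectivity: 2ξ₁ / (1ξ₂) = 8.94 → ξ₁ = 4.47 ξ₂.
Substitute: (1·4.47 + 1) ξ₂ = 21.99 → ξ₂ = 4.02 lbmol/h, ξ₁ = 17.97 lbmol/h.
Outlet amounts (n = n₀ + Σ ν·ξ):
  D: 74.8 − 1(17.97) − 1(4.02) = 52.81
  E: 0 + 2(17.97) = 35.94
  A: 0 + 1(4.02) = 4.02
  B: 0 + 1(4.02) = 4.02

4.02 lbmol/h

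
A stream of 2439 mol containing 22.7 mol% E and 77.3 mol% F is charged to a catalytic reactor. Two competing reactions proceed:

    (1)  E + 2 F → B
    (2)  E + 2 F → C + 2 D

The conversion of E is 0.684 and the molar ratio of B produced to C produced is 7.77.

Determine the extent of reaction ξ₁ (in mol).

ξ₁ = 336 mol

Conversion of E: E consumed = 0.684 × 553.7 = 378.7 mol = 1ξ₁ + 1ξ₂.
Selectivity: 1ξ₁ / (1ξ₂) = 7.77 → ξ₁ = 7.77 ξ₂.
Substitute: (1·7.77 + 1) ξ₂ = 378.7 → ξ₂ = 43.18 mol, ξ₁ = 335.5 mol.
Outlet amounts (n = n₀ + Σ ν·ξ):
  E: 553.7 − 1(335.5) − 1(43.18) = 175
  F: 1885 − 2(335.5) − 2(43.18) = 1128
  B: 0 + 1(335.5) = 335.5
  C: 0 + 1(43.18) = 43.18
  D: 0 + 2(43.18) = 86.36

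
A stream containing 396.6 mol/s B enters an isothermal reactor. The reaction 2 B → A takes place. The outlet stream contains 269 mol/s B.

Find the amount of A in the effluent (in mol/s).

For B: n = n₀ − 2ξ → 269 = 396.6 − 2ξ, giving ξ = 63.8 mol/s.
Outlet amounts (n = n₀ + ν ξ):
  B: 396.6 − 2(63.8) = 269
  A: 0 + 1(63.8) = 63.8

63.8 mol/s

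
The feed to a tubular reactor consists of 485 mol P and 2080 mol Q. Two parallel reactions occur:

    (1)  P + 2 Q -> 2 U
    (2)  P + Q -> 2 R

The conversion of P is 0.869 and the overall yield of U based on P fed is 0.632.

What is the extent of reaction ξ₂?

Yield of U: 2ξ₁ / 485 = 0.632 → ξ₁ = 153.3 mol.
Conversion of P: 1ξ₁ + 1ξ₂ = 0.869 × 485 = 421.5 → ξ₂ = 268.2 mol.
Outlet amounts (n = n₀ + Σ ν·ξ):
  P: 485 − 1(153.3) − 1(268.2) = 63.54
  Q: 2080 − 2(153.3) − 1(268.2) = 1505
  U: 0 + 2(153.3) = 306.5
  R: 0 + 2(268.2) = 536.4

ξ₂ = 268 mol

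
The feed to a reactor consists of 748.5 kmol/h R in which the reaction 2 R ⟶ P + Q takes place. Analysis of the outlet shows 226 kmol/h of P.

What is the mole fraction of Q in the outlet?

For P: n = n₀ + 1ξ → 226 = 0 + 1ξ, giving ξ = 226 kmol/h.
Outlet amounts (n = n₀ + ν ξ):
  R: 748.5 − 2(226) = 296.5
  P: 0 + 1(226) = 226
  Q: 0 + 1(226) = 226
Total out = 748.5 kmol/h; y_Q = 226 / 748.5 = 0.3019.

0.302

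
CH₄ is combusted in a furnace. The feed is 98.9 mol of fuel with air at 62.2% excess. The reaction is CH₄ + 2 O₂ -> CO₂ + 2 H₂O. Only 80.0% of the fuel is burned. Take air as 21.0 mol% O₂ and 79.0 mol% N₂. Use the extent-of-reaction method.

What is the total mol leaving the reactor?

Stoichiometric O₂ = 2 × 98.9 = 197.8 mol; O₂ fed = 197.8 × 1.622 = 320.8 mol.
N₂ fed = 320.8 × 79/21 = 1207 mol.
Fuel reacted = 0.8 × 98.9 → ξ = 79.12 mol.
Outlet (n = n₀ + ν ξ):
  CH₄: 98.9 − 1(79.12) = 19.78
  O₂: 320.8 − 2(79.12) = 162.6
  N₂: 1207 (inert)
  CO₂: 0 + 1(79.12) = 79.12
  H₂O: 0 + 2(79.12) = 158.2
Total out = 19.78 + 162.6 + 1207 + 79.12 + 158.2 = 1627 mol.

1630 mol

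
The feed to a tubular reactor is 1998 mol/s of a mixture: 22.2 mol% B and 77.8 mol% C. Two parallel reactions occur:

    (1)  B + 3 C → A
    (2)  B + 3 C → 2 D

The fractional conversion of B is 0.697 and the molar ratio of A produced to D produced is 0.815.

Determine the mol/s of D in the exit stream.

235 mol/s

Conversion of B: B consumed = 0.697 × 443.6 = 309.2 mol/s = 1ξ₁ + 1ξ₂.
Selectivity: 1ξ₁ / (2ξ₂) = 0.815 → ξ₁ = 1.63 ξ₂.
Substitute: (1·1.63 + 1) ξ₂ = 309.2 → ξ₂ = 117.6 mol/s, ξ₁ = 191.6 mol/s.
Outlet amounts (n = n₀ + Σ ν·ξ):
  B: 443.6 − 1(191.6) − 1(117.6) = 134.4
  C: 1554 − 3(191.6) − 3(117.6) = 627
  A: 0 + 1(191.6) = 191.6
  D: 0 + 2(117.6) = 235.1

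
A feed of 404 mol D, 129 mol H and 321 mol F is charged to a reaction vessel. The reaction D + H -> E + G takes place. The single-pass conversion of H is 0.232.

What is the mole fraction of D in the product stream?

0.438

H reacted = 0.232 × 129 = 29.93 mol; ν_H = −1, so ξ = 29.93/1 = 29.93 mol.
Outlet amounts (n = n₀ + ν ξ):
  D: 404 − 1(29.93) = 374.1
  H: 129 − 1(29.93) = 99.07
  E: 0 + 1(29.93) = 29.93
  G: 0 + 1(29.93) = 29.93
  F: 321 (inert)
Total out = 854 mol; y_D = 374.1 / 854 = 0.438.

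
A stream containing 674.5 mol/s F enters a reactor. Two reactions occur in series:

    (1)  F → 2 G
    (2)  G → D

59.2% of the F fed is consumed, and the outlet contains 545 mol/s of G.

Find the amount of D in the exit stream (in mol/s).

254 mol/s

Conversion of F: F consumed = 1ξ₁ = 0.592 × 674.5 → ξ₁ = 399.3 mol/s.
G balance: n_G = 0 + 2ξ₁ − 1ξ₂ = 545 → ξ₂ = (2·399.3 − 545)/1 = 253.6 mol/s.
Outlet amounts (n = n₀ + Σ ν·ξ):
  F: 674.5 − 1(399.3) = 275.2
  G: 0 + 2(399.3) − 1(253.6) = 545
  D: 0 + 1(253.6) = 253.6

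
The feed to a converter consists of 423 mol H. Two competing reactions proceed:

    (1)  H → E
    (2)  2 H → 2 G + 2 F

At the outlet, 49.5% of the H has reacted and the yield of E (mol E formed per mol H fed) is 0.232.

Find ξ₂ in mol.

ξ₂ = 55.6 mol

Yield of E: 1ξ₁ / 423 = 0.232 → ξ₁ = 98.14 mol.
Conversion of H: 1ξ₁ + 2ξ₂ = 0.495 × 423 = 209.4 → ξ₂ = 55.62 mol.
Outlet amounts (n = n₀ + Σ ν·ξ):
  H: 423 − 1(98.14) − 2(55.62) = 213.6
  E: 0 + 1(98.14) = 98.14
  G: 0 + 2(55.62) = 111.2
  F: 0 + 2(55.62) = 111.2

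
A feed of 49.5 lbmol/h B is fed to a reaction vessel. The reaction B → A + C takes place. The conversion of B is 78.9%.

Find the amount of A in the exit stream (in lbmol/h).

39.1 lbmol/h

B reacted = 0.789 × 49.5 = 39.06 lbmol/h; ν_B = −1, so ξ = 39.06/1 = 39.06 lbmol/h.
Outlet amounts (n = n₀ + ν ξ):
  B: 49.5 − 1(39.06) = 10.44
  A: 0 + 1(39.06) = 39.06
  C: 0 + 1(39.06) = 39.06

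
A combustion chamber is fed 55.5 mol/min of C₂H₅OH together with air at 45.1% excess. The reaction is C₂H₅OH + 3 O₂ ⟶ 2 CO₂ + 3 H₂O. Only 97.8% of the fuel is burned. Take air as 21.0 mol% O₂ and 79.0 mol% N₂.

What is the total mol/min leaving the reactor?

Stoichiometric O₂ = 3 × 55.5 = 166.5 mol/min; O₂ fed = 166.5 × 1.451 = 241.6 mol/min.
N₂ fed = 241.6 × 79/21 = 908.8 mol/min.
Fuel reacted = 0.978 × 55.5 → ξ = 54.28 mol/min.
Outlet (n = n₀ + ν ξ):
  C₂H₅OH: 55.5 − 1(54.28) = 1.221
  O₂: 241.6 − 3(54.28) = 78.75
  N₂: 908.8 (inert)
  CO₂: 0 + 2(54.28) = 108.6
  H₂O: 0 + 3(54.28) = 162.8
Total out = 1.221 + 78.75 + 908.8 + 108.6 + 162.8 = 1260 mol/min.

1260 mol/min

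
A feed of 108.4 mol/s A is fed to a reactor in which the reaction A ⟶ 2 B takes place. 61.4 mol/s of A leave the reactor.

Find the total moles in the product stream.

For A: n = n₀ − 1ξ → 61.4 = 108.4 − 1ξ, giving ξ = 47 mol/s.
Outlet amounts (n = n₀ + ν ξ):
  A: 108.4 − 1(47) = 61.4
  B: 0 + 2(47) = 94
Total out = 61.4 + 94 = 155.4 mol/s.

155 mol/s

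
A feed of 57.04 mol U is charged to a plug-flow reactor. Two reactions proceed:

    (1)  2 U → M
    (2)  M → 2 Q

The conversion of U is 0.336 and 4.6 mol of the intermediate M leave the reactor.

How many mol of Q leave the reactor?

Conversion of U: U consumed = 2ξ₁ = 0.336 × 57.04 → ξ₁ = 9.583 mol.
M balance: n_M = 0 + 1ξ₁ − 1ξ₂ = 4.6 → ξ₂ = (1·9.583 − 4.6)/1 = 4.983 mol.
Outlet amounts (n = n₀ + Σ ν·ξ):
  U: 57.04 − 2(9.583) = 37.87
  M: 0 + 1(9.583) − 1(4.983) = 4.6
  Q: 0 + 2(4.983) = 9.965

9.97 mol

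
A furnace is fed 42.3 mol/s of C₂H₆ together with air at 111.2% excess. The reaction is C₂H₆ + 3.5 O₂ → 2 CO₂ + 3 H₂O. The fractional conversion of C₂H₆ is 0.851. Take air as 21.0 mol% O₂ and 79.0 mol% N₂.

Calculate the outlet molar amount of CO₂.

Stoichiometric O₂ = 3.5 × 42.3 = 148 mol/s; O₂ fed = 148 × 2.112 = 312.7 mol/s.
N₂ fed = 312.7 × 79/21 = 1176 mol/s.
Fuel reacted = 0.851 × 42.3 → ξ = 36 mol/s.
Outlet (n = n₀ + ν ξ):
  C₂H₆: 42.3 − 1(36) = 6.303
  O₂: 312.7 − 3.5(36) = 186.7
  N₂: 1176 (inert)
  CO₂: 0 + 2(36) = 71.99
  H₂O: 0 + 3(36) = 108

72 mol/s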